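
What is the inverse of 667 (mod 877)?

Apply the Euclidean algorithm and back-substitute:
877 = 1*667 + 210
667 = 3*210 + 37
210 = 5*37 + 25
37 = 1*25 + 12
25 = 2*12 + 1
12 = 12*1 + 0
gcd(667, 877) = 1, so the inverse exists.
Back-substitute for 1:
1 = 1*25 − 2*12
  = −2*37 + 3*25
  = 3*210 − 17*37
  = −17*667 + 54*210
  = 54*877 − 71*667
So 667⁻¹ ≡ −71 ≡ 806 (mod 877).

806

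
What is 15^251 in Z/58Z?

31

By square-and-multiply:
251 in binary is 11111011, i.e. 251 = 128 + 64 + 32 + 16 + 8 + 2 + 1.
15^1 ≡ 15 (mod 58)
15^2 ≡ 15^2 = 225 ≡ 51 (mod 58)
15^4 ≡ 51^2 = 2601 ≡ 49 (mod 58)
15^8 ≡ 49^2 = 2401 ≡ 23 (mod 58)
15^16 ≡ 23^2 = 529 ≡ 7 (mod 58)
15^32 ≡ 7^2 = 49 (mod 58)
15^64 ≡ 49^2 = 2401 ≡ 23 (mod 58)
15^128 ≡ 23^2 = 529 ≡ 7 (mod 58)
15^251 = 15^128 · 15^64 · 15^32 · 15^16 · 15^8 · 15^2 · 15^1 ≡ 7 · 23 · 49 · 7 · 23 · 51 · 15 (mod 58).
Accumulate the product:
7 · 23 = 161 ≡ 45
45 · 49 = 2205 ≡ 1
1 · 7 = 7
7 · 23 = 161 ≡ 45
45 · 51 = 2295 ≡ 33
33 · 15 = 495 ≡ 31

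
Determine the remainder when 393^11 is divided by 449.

88

11 in binary is 1011, i.e. 11 = 8 + 2 + 1.
393^1 ≡ 393 (mod 449)
393^2 ≡ 393^2 = 154449 ≡ 442 (mod 449)
393^4 ≡ 442^2 = 195364 ≡ 49 (mod 449)
393^8 ≡ 49^2 = 2401 ≡ 156 (mod 449)
393^11 = 393^8 * 393^2 * 393^1 ≡ 156 * 442 * 393 (mod 449).
Accumulate the product:
156 * 442 = 68952 ≡ 255
255 * 393 = 100215 ≡ 88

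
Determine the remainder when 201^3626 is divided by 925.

Compute successive squares:
201^1 ≡ 201 (mod 925)
201^2 ≡ 201^2 = 40401 ≡ 626 (mod 925)
201^4 ≡ 626^2 = 391876 ≡ 601 (mod 925)
201^8 ≡ 601^2 = 361201 ≡ 451 (mod 925)
201^16 ≡ 451^2 = 203401 ≡ 826 (mod 925)
201^32 ≡ 826^2 = 682276 ≡ 551 (mod 925)
201^64 ≡ 551^2 = 303601 ≡ 201 (mod 925)
201^128 ≡ 201^2 = 40401 ≡ 626 (mod 925)
201^256 ≡ 626^2 = 391876 ≡ 601 (mod 925)
201^512 ≡ 601^2 = 361201 ≡ 451 (mod 925)
201^1024 ≡ 451^2 = 203401 ≡ 826 (mod 925)
201^2048 ≡ 826^2 = 682276 ≡ 551 (mod 925)
201^3626 = 201^2048 × 201^1024 × 201^512 × 201^32 × 201^8 × 201^2 ≡ 551 × 826 × 451 × 551 × 451 × 626 (mod 925).
Accumulate the product:
551 × 826 = 455126 ≡ 26
26 × 451 = 11726 ≡ 626
626 × 551 = 344926 ≡ 826
826 × 451 = 372526 ≡ 676
676 × 626 = 423176 ≡ 451

451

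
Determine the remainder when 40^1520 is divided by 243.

Using repeated squaring:
1520 in binary is 10111110000, i.e. 1520 = 1024 + 256 + 128 + 64 + 32 + 16.
40^1 ≡ 40 (mod 243)
40^2 ≡ 40^2 = 1600 ≡ 142 (mod 243)
40^4 ≡ 142^2 = 20164 ≡ 238 (mod 243)
40^8 ≡ 238^2 = 56644 ≡ 25 (mod 243)
40^16 ≡ 25^2 = 625 ≡ 139 (mod 243)
40^32 ≡ 139^2 = 19321 ≡ 124 (mod 243)
40^64 ≡ 124^2 = 15376 ≡ 67 (mod 243)
40^128 ≡ 67^2 = 4489 ≡ 115 (mod 243)
40^256 ≡ 115^2 = 13225 ≡ 103 (mod 243)
40^512 ≡ 103^2 = 10609 ≡ 160 (mod 243)
40^1024 ≡ 160^2 = 25600 ≡ 85 (mod 243)
40^1520 = 40^1024 × 40^256 × 40^128 × 40^64 × 40^32 × 40^16 ≡ 85 × 103 × 115 × 67 × 124 × 139 (mod 243).
Accumulate the product:
85 × 103 = 8755 ≡ 7
7 × 115 = 805 ≡ 76
76 × 67 = 5092 ≡ 232
232 × 124 = 28768 ≡ 94
94 × 139 = 13066 ≡ 187

187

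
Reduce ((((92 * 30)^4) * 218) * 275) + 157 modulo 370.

247

92 * 30 = 2760 ≡ 170 (mod 370)
(170)^4 ≡ 120 (mod 370)
120 * 218 = 26160 ≡ 260 (mod 370)
260 * 275 = 71500 ≡ 90 (mod 370)
90 + 157 = 247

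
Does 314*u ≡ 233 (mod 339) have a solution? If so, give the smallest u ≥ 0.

289

gcd(314, 339) = 1, so a unique solution mod 339 exists.
314⁻¹ ≡ 122 (mod 339).
u ≡ 122*233 ≡ 289 (mod 339).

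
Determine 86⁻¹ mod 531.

389

By the extended Euclidean algorithm:
531 = 6×86 + 15
86 = 5×15 + 11
15 = 1×11 + 4
11 = 2×4 + 3
4 = 1×3 + 1
3 = 3×1 + 0
gcd(86, 531) = 1, so the inverse exists.
Bézout: 1 = 23×531 − 142×86.
So 86⁻¹ ≡ −142 ≡ 389 (mod 531).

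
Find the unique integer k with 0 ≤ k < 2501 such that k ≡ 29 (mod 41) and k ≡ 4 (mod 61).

41⁻¹ mod 61: 41×3 ≡ 1 (mod 61), so 41⁻¹ ≡ 3.
k = 29 + 41×((4 − 29)×3 mod 61) = 29 + 41×47 = 1956.
Check: 1956 mod 41 = 29, 1956 mod 61 = 4. ✓

1956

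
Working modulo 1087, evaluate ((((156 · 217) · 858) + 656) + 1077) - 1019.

3

156 · 217 = 33852 ≡ 155 (mod 1087)
155 · 858 = 132990 ≡ 376 (mod 1087)
376 + 656 = 1032
1032 + 1077 = 2109 ≡ 1022 (mod 1087)
1022 - 1019 = 3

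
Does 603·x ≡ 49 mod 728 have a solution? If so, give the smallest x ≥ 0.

483

gcd(603, 728) = 1, so a unique solution mod 728 exists.
603⁻¹ ≡ 99 (mod 728).
x ≡ 99·49 ≡ 483 (mod 728).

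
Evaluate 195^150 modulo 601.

Using repeated squaring:
150 in binary is 10010110, i.e. 150 = 128 + 16 + 4 + 2.
195^1 ≡ 195 (mod 601)
195^2 ≡ 195^2 = 38025 ≡ 162 (mod 601)
195^4 ≡ 162^2 = 26244 ≡ 401 (mod 601)
195^8 ≡ 401^2 = 160801 ≡ 334 (mod 601)
195^16 ≡ 334^2 = 111556 ≡ 371 (mod 601)
195^32 ≡ 371^2 = 137641 ≡ 12 (mod 601)
195^64 ≡ 12^2 = 144 (mod 601)
195^128 ≡ 144^2 = 20736 ≡ 302 (mod 601)
195^150 = 195^128 * 195^16 * 195^4 * 195^2 ≡ 302 * 371 * 401 * 162 (mod 601).
Accumulate the product:
302 * 371 = 112042 ≡ 256
256 * 401 = 102656 ≡ 486
486 * 162 = 78732 ≡ 1

1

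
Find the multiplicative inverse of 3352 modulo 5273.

Apply the Euclidean algorithm and back-substitute:
5273 = 1×3352 + 1921
3352 = 1×1921 + 1431
1921 = 1×1431 + 490
1431 = 2×490 + 451
490 = 1×451 + 39
451 = 11×39 + 22
39 = 1×22 + 17
22 = 1×17 + 5
17 = 3×5 + 2
5 = 2×2 + 1
2 = 2×1 + 0
gcd(3352, 5273) = 1, so the inverse exists.
Back-substitute for 1:
1 = 1×5 − 2×2
  = −2×17 + 7×5
  = 7×22 − 9×17
  = −9×39 + 16×22
  = 16×451 − 185×39
  = −185×490 + 201×451
  = 201×1431 − 587×490
  = −587×1921 + 788×1431
  = 788×3352 − 1375×1921
  = −1375×5273 + 2163×3352
So 3352⁻¹ ≡ 2163 (mod 5273).

2163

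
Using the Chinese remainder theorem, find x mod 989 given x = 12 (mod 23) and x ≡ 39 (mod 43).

426

23⁻¹ mod 43: 23×15 ≡ 1 (mod 43), so 23⁻¹ ≡ 15.
x = 12 + 23×((39 − 12)×15 mod 43) = 12 + 23×18 = 426.
Check: 426 mod 23 = 12, 426 mod 43 = 39. ✓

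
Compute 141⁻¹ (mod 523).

319

523 = 3·141 + 100
141 = 1·100 + 41
100 = 2·41 + 18
41 = 2·18 + 5
18 = 3·5 + 3
5 = 1·3 + 2
3 = 1·2 + 1
2 = 2·1 + 0
gcd(141, 523) = 1, so the inverse exists.
Bézout: 1 = 55·523 − 204·141.
So 141⁻¹ ≡ −204 ≡ 319 (mod 523).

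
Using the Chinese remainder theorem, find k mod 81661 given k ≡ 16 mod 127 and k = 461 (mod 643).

127⁻¹ mod 643: 127·562 ≡ 1 (mod 643), so 127⁻¹ ≡ 562.
k = 16 + 127·((461 − 16)·562 mod 643) = 16 + 127·606 = 76978.
Check: 76978 mod 127 = 16, 76978 mod 643 = 461. ✓

76978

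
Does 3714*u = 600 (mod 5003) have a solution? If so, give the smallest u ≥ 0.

671

gcd(3714, 5003) = 1, so a unique solution mod 5003 exists.
3714⁻¹ ≡ 3695 (mod 5003).
u ≡ 3695*600 ≡ 671 (mod 5003).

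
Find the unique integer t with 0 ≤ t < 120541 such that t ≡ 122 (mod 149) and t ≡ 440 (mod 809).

149⁻¹ mod 809: 149*771 ≡ 1 (mod 809), so 149⁻¹ ≡ 771.
t = 122 + 149*((440 − 122)*771 mod 809) = 122 + 149*51 = 7721.
Check: 7721 mod 149 = 122, 7721 mod 809 = 440. ✓

7721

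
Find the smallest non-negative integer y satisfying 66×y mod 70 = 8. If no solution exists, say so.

gcd(66, 70) = 2, and 2 | 8, so solutions exist.
Divide through by 2: 33×y mod 35 = 4.
33⁻¹ ≡ 17 (mod 35).
y ≡ 17×4 ≡ 33 (mod 35).
The smallest non-negative solution is y = 33.

33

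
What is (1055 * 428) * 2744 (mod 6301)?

1055 * 428 = 451540 ≡ 4169 (mod 6301)
4169 * 2744 = 11439736 ≡ 3421 (mod 6301)

3421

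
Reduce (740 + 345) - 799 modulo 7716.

740 + 345 = 1085
1085 - 799 = 286

286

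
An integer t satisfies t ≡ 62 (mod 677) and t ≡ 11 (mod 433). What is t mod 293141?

46775

677⁻¹ mod 433: 677*126 ≡ 1 (mod 433), so 677⁻¹ ≡ 126.
t = 62 + 677*((11 − 62)*126 mod 433) = 62 + 677*69 = 46775.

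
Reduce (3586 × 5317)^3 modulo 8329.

3586 × 5317 = 19066762 ≡ 1681 (mod 8329)
(1681)^3 ≡ 580 (mod 8329)

580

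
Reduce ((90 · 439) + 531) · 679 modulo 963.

90 · 439 = 39510 ≡ 27 (mod 963)
27 + 531 = 558
558 · 679 = 378882 ≡ 423 (mod 963)

423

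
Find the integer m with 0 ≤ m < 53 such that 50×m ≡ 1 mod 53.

53 = 1·50 + 3
50 = 16·3 + 2
3 = 1·2 + 1
2 = 2·1 + 0
gcd(50, 53) = 1, so the inverse exists.
Bézout: 1 = 17·53 − 18·50.
So 50⁻¹ ≡ −18 ≡ 35 (mod 53).

35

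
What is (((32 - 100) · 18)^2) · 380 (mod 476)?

32 - 100 = -68 ≡ 408 (mod 476)
408 · 18 = 7344 ≡ 204 (mod 476)
(204)^2 ≡ 204 (mod 476)
204 · 380 = 77520 ≡ 408 (mod 476)

408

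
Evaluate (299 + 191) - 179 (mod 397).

311

299 + 191 = 490 ≡ 93 (mod 397)
93 - 179 = -86 ≡ 311 (mod 397)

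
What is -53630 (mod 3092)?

-53630 = -18·3092 + 2026, so -53630 ≡ 2026 (mod 3092).

2026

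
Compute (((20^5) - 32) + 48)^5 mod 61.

(20)^5 ≡ 1 (mod 61)
1 - 32 = -31 ≡ 30 (mod 61)
30 + 48 = 78 ≡ 17 (mod 61)
(17)^5 ≡ 21 (mod 61)

21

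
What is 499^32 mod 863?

Compute successive squares:
499^1 ≡ 499 (mod 863)
499^2 ≡ 499^2 = 249001 ≡ 457 (mod 863)
499^4 ≡ 457^2 = 208849 ≡ 3 (mod 863)
499^8 ≡ 3^2 = 9 (mod 863)
499^16 ≡ 9^2 = 81 (mod 863)
499^32 ≡ 81^2 = 6561 ≡ 520 (mod 863)
So 499^32 ≡ 520 (mod 863).

520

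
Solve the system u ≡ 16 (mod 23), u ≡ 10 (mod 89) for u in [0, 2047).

23⁻¹ mod 89: 23×31 ≡ 1 (mod 89), so 23⁻¹ ≡ 31.
u = 16 + 23×((10 − 16)×31 mod 89) = 16 + 23×81 = 1879.
Check: 1879 mod 23 = 16, 1879 mod 89 = 10. ✓

1879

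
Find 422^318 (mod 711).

460

318 in binary is 100111110, i.e. 318 = 256 + 32 + 16 + 8 + 4 + 2.
422^1 ≡ 422 (mod 711)
422^2 ≡ 422^2 = 178084 ≡ 334 (mod 711)
422^4 ≡ 334^2 = 111556 ≡ 640 (mod 711)
422^8 ≡ 640^2 = 409600 ≡ 64 (mod 711)
422^16 ≡ 64^2 = 4096 ≡ 541 (mod 711)
422^32 ≡ 541^2 = 292681 ≡ 460 (mod 711)
422^64 ≡ 460^2 = 211600 ≡ 433 (mod 711)
422^128 ≡ 433^2 = 187489 ≡ 496 (mod 711)
422^256 ≡ 496^2 = 246016 ≡ 10 (mod 711)
422^318 = 422^256 * 422^32 * 422^16 * 422^8 * 422^4 * 422^2 ≡ 10 * 460 * 541 * 64 * 640 * 334 (mod 711).
Accumulate the product:
10 * 460 = 4600 ≡ 334
334 * 541 = 180694 ≡ 100
100 * 64 = 6400 ≡ 1
1 * 640 = 640
640 * 334 = 213760 ≡ 460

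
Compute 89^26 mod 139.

9

26 in binary is 11010, i.e. 26 = 16 + 8 + 2.
89^1 ≡ 89 (mod 139)
89^2 ≡ 89^2 = 7921 ≡ 137 (mod 139)
89^4 ≡ 137^2 = 18769 ≡ 4 (mod 139)
89^8 ≡ 4^2 = 16 (mod 139)
89^16 ≡ 16^2 = 256 ≡ 117 (mod 139)
89^26 = 89^16 × 89^8 × 89^2 ≡ 117 × 16 × 137 (mod 139).
Accumulate the product:
117 × 16 = 1872 ≡ 65
65 × 137 = 8905 ≡ 9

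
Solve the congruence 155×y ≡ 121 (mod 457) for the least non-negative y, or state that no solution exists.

331

gcd(155, 457) = 1, so a unique solution mod 457 exists.
155⁻¹ ≡ 286 (mod 457).
y ≡ 286×121 ≡ 331 (mod 457).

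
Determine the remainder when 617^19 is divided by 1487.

935

19 in binary is 10011, i.e. 19 = 16 + 2 + 1.
617^1 ≡ 617 (mod 1487)
617^2 ≡ 617^2 = 380689 ≡ 17 (mod 1487)
617^4 ≡ 17^2 = 289 (mod 1487)
617^8 ≡ 289^2 = 83521 ≡ 249 (mod 1487)
617^16 ≡ 249^2 = 62001 ≡ 1034 (mod 1487)
617^19 = 617^16 * 617^2 * 617^1 ≡ 1034 * 17 * 617 (mod 1487).
Accumulate the product:
1034 * 17 = 17578 ≡ 1221
1221 * 617 = 753357 ≡ 935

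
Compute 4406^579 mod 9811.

1957

579 in binary is 1001000011, i.e. 579 = 512 + 64 + 2 + 1.
4406^1 ≡ 4406 (mod 9811)
4406^2 ≡ 4406^2 = 19412836 ≡ 6678 (mod 9811)
4406^4 ≡ 6678^2 = 44595684 ≡ 4689 (mod 9811)
4406^8 ≡ 4689^2 = 21986721 ≡ 270 (mod 9811)
4406^16 ≡ 270^2 = 72900 ≡ 4223 (mod 9811)
4406^32 ≡ 4223^2 = 17833729 ≡ 7142 (mod 9811)
4406^64 ≡ 7142^2 = 51008164 ≡ 775 (mod 9811)
4406^128 ≡ 775^2 = 600625 ≡ 2154 (mod 9811)
4406^256 ≡ 2154^2 = 4639716 ≡ 8924 (mod 9811)
4406^512 ≡ 8924^2 = 79637776 ≡ 1889 (mod 9811)
4406^579 = 4406^512 · 4406^64 · 4406^2 · 4406^1 ≡ 1889 · 775 · 6678 · 4406 (mod 9811).
Accumulate the product:
1889 · 775 = 1463975 ≡ 2136
2136 · 6678 = 14264208 ≡ 8825
8825 · 4406 = 38882950 ≡ 1957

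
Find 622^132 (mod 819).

132 in binary is 10000100, i.e. 132 = 128 + 4.
622^1 ≡ 622 (mod 819)
622^2 ≡ 622^2 = 386884 ≡ 316 (mod 819)
622^4 ≡ 316^2 = 99856 ≡ 757 (mod 819)
622^8 ≡ 757^2 = 573049 ≡ 568 (mod 819)
622^16 ≡ 568^2 = 322624 ≡ 757 (mod 819)
622^32 ≡ 757^2 = 573049 ≡ 568 (mod 819)
622^64 ≡ 568^2 = 322624 ≡ 757 (mod 819)
622^128 ≡ 757^2 = 573049 ≡ 568 (mod 819)
622^132 = 622^128 * 622^4 ≡ 568 * 757 (mod 819).
568 * 757 = 429976 ≡ 1 (mod 819).

1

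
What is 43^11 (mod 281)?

Compute successive squares:
11 in binary is 1011, i.e. 11 = 8 + 2 + 1.
43^1 ≡ 43 (mod 281)
43^2 ≡ 43^2 = 1849 ≡ 163 (mod 281)
43^4 ≡ 163^2 = 26569 ≡ 155 (mod 281)
43^8 ≡ 155^2 = 24025 ≡ 140 (mod 281)
43^11 = 43^8 × 43^2 × 43^1 ≡ 140 × 163 × 43 (mod 281).
Accumulate the product:
140 × 163 = 22820 ≡ 59
59 × 43 = 2537 ≡ 8

8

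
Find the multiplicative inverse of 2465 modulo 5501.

2553

Run the extended Euclidean algorithm:
5501 = 2·2465 + 571
2465 = 4·571 + 181
571 = 3·181 + 28
181 = 6·28 + 13
28 = 2·13 + 2
13 = 6·2 + 1
2 = 2·1 + 0
gcd(2465, 5501) = 1, so the inverse exists.
Back-substitute for 1:
1 = 1·13 − 6·2
  = −6·28 + 13·13
  = 13·181 − 84·28
  = −84·571 + 265·181
  = 265·2465 − 1144·571
  = −1144·5501 + 2553·2465
So 2465⁻¹ ≡ 2553 (mod 5501).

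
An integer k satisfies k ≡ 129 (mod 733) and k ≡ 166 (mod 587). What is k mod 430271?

733⁻¹ mod 587: 733×390 ≡ 1 (mod 587), so 733⁻¹ ≡ 390.
k = 129 + 733×((166 − 129)×390 mod 587) = 129 + 733×342 = 250815.

250815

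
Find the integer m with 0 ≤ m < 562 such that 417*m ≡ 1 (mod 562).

31

562 = 1×417 + 145
417 = 2×145 + 127
145 = 1×127 + 18
127 = 7×18 + 1
18 = 18×1 + 0
gcd(417, 562) = 1, so the inverse exists.
Back-substitute for 1:
1 = 1×127 − 7×18
  = −7×145 + 8×127
  = 8×417 − 23×145
  = −23×562 + 31×417
So 417⁻¹ ≡ 31 (mod 562).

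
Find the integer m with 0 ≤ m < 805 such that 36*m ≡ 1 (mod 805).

805 = 22·36 + 13
36 = 2·13 + 10
13 = 1·10 + 3
10 = 3·3 + 1
3 = 3·1 + 0
gcd(36, 805) = 1, so the inverse exists.
Back-substitute for 1:
1 = 1·10 − 3·3
  = −3·13 + 4·10
  = 4·36 − 11·13
  = −11·805 + 246·36
So 36⁻¹ ≡ 246 (mod 805).

246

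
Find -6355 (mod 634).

-6355 = -11×634 + 619, so -6355 ≡ 619 (mod 634).

619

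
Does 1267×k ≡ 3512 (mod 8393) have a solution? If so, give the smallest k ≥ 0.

gcd(1267, 8393) = 7, and 7 does not divide 3512.
So the congruence has no solution.

no solution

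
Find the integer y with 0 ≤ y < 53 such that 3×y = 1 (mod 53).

18

Apply the Euclidean algorithm and back-substitute:
53 = 17·3 + 2
3 = 1·2 + 1
2 = 2·1 + 0
gcd(3, 53) = 1, so the inverse exists.
Bézout: 1 = −1·53 + 18·3.
So 3⁻¹ ≡ 18 (mod 53).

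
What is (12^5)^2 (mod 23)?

(12)^5 ≡ 18 (mod 23)
(18)^2 ≡ 2 (mod 23)

2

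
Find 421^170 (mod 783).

170 in binary is 10101010, i.e. 170 = 128 + 32 + 8 + 2.
421^1 ≡ 421 (mod 783)
421^2 ≡ 421^2 = 177241 ≡ 283 (mod 783)
421^4 ≡ 283^2 = 80089 ≡ 223 (mod 783)
421^8 ≡ 223^2 = 49729 ≡ 400 (mod 783)
421^16 ≡ 400^2 = 160000 ≡ 268 (mod 783)
421^32 ≡ 268^2 = 71824 ≡ 571 (mod 783)
421^64 ≡ 571^2 = 326041 ≡ 313 (mod 783)
421^128 ≡ 313^2 = 97969 ≡ 94 (mod 783)
421^170 = 421^128 · 421^32 · 421^8 · 421^2 ≡ 94 · 571 · 400 · 283 (mod 783).
Accumulate the product:
94 · 571 = 53674 ≡ 430
430 · 400 = 172000 ≡ 523
523 · 283 = 148009 ≡ 22

22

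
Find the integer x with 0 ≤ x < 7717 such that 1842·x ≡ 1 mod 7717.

398

Run the extended Euclidean algorithm:
7717 = 4×1842 + 349
1842 = 5×349 + 97
349 = 3×97 + 58
97 = 1×58 + 39
58 = 1×39 + 19
39 = 2×19 + 1
19 = 19×1 + 0
gcd(1842, 7717) = 1, so the inverse exists.
Back-substitute for 1:
1 = 1×39 − 2×19
  = −2×58 + 3×39
  = 3×97 − 5×58
  = −5×349 + 18×97
  = 18×1842 − 95×349
  = −95×7717 + 398×1842
So 1842⁻¹ ≡ 398 (mod 7717).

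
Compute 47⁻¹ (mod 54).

23

54 = 1*47 + 7
47 = 6*7 + 5
7 = 1*5 + 2
5 = 2*2 + 1
2 = 2*1 + 0
gcd(47, 54) = 1, so the inverse exists.
Back-substitute for 1:
1 = 1*5 − 2*2
  = −2*7 + 3*5
  = 3*47 − 20*7
  = −20*54 + 23*47
So 47⁻¹ ≡ 23 (mod 54).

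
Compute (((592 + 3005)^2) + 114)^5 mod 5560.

523

592 + 3005 = 3597
(3597)^2 ≡ 289 (mod 5560)
289 + 114 = 403
(403)^5 ≡ 523 (mod 5560)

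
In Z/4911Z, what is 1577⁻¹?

3083

4911 = 3*1577 + 180
1577 = 8*180 + 137
180 = 1*137 + 43
137 = 3*43 + 8
43 = 5*8 + 3
8 = 2*3 + 2
3 = 1*2 + 1
2 = 2*1 + 0
gcd(1577, 4911) = 1, so the inverse exists.
Back-substitute for 1:
1 = 1*3 − 1*2
  = −1*8 + 3*3
  = 3*43 − 16*8
  = −16*137 + 51*43
  = 51*180 − 67*137
  = −67*1577 + 587*180
  = 587*4911 − 1828*1577
So 1577⁻¹ ≡ −1828 ≡ 3083 (mod 4911).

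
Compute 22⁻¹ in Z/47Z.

47 = 2*22 + 3
22 = 7*3 + 1
3 = 3*1 + 0
gcd(22, 47) = 1, so the inverse exists.
Back-substitute for 1:
1 = 1*22 − 7*3
  = −7*47 + 15*22
So 22⁻¹ ≡ 15 (mod 47).

15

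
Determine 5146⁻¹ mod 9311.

9311 = 1·5146 + 4165
5146 = 1·4165 + 981
4165 = 4·981 + 241
981 = 4·241 + 17
241 = 14·17 + 3
17 = 5·3 + 2
3 = 1·2 + 1
2 = 2·1 + 0
gcd(5146, 9311) = 1, so the inverse exists.
Bézout: 1 = 1815·9311 − 3284·5146.
So 5146⁻¹ ≡ −3284 ≡ 6027 (mod 9311).

6027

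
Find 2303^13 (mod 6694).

2303^1 ≡ 2303 (mod 6694)
2303^2 ≡ 2303^2 = 5303809 ≡ 2161 (mod 6694)
2303^4 ≡ 2161^2 = 4669921 ≡ 4203 (mod 6694)
2303^8 ≡ 4203^2 = 17665209 ≡ 6437 (mod 6694)
2303^13 = 2303^8 · 2303^4 · 2303^1 ≡ 6437 · 4203 · 2303 (mod 6694).
Accumulate the product:
6437 · 4203 = 27054711 ≡ 4257
4257 · 2303 = 9803871 ≡ 3855

3855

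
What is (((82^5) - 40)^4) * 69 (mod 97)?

(82)^5 ≡ 38 (mod 97)
38 - 40 = -2 ≡ 95 (mod 97)
(95)^4 ≡ 16 (mod 97)
16 * 69 = 1104 ≡ 37 (mod 97)

37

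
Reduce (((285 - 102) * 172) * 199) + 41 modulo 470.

285 - 102 = 183
183 * 172 = 31476 ≡ 456 (mod 470)
456 * 199 = 90744 ≡ 34 (mod 470)
34 + 41 = 75

75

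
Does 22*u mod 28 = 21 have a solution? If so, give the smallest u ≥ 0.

no solution

gcd(22, 28) = 2, and 2 does not divide 21.
So the congruence has no solution.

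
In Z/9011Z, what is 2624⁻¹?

Run the extended Euclidean algorithm:
9011 = 3×2624 + 1139
2624 = 2×1139 + 346
1139 = 3×346 + 101
346 = 3×101 + 43
101 = 2×43 + 15
43 = 2×15 + 13
15 = 1×13 + 2
13 = 6×2 + 1
2 = 2×1 + 0
gcd(2624, 9011) = 1, so the inverse exists.
Back-substitute for 1:
1 = 1×13 − 6×2
  = −6×15 + 7×13
  = 7×43 − 20×15
  = −20×101 + 47×43
  = 47×346 − 161×101
  = −161×1139 + 530×346
  = 530×2624 − 1221×1139
  = −1221×9011 + 4193×2624
So 2624⁻¹ ≡ 4193 (mod 9011).

4193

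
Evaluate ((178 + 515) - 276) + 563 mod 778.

178 + 515 = 693
693 - 276 = 417
417 + 563 = 980 ≡ 202 (mod 778)

202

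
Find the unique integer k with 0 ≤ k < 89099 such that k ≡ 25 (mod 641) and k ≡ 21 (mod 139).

641⁻¹ mod 139: 641·18 ≡ 1 (mod 139), so 641⁻¹ ≡ 18.
k = 25 + 641·((21 − 25)·18 mod 139) = 25 + 641·67 = 42972.

42972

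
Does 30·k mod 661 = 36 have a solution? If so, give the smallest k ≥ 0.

gcd(30, 661) = 1, so a unique solution mod 661 exists.
30⁻¹ ≡ 639 (mod 661).
k ≡ 639·36 ≡ 530 (mod 661).

530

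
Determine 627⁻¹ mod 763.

331

763 = 1*627 + 136
627 = 4*136 + 83
136 = 1*83 + 53
83 = 1*53 + 30
53 = 1*30 + 23
30 = 1*23 + 7
23 = 3*7 + 2
7 = 3*2 + 1
2 = 2*1 + 0
gcd(627, 763) = 1, so the inverse exists.
Bézout: 1 = −272*763 + 331*627.
So 627⁻¹ ≡ 331 (mod 763).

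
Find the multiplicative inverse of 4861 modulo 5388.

685

5388 = 1*4861 + 527
4861 = 9*527 + 118
527 = 4*118 + 55
118 = 2*55 + 8
55 = 6*8 + 7
8 = 1*7 + 1
7 = 7*1 + 0
gcd(4861, 5388) = 1, so the inverse exists.
Back-substitute for 1:
1 = 1*8 − 1*7
  = −1*55 + 7*8
  = 7*118 − 15*55
  = −15*527 + 67*118
  = 67*4861 − 618*527
  = −618*5388 + 685*4861
So 4861⁻¹ ≡ 685 (mod 5388).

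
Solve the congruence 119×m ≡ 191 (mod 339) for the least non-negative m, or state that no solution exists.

13

gcd(119, 339) = 1, so a unique solution mod 339 exists.
119⁻¹ ≡ 245 (mod 339).
m ≡ 245×191 ≡ 13 (mod 339).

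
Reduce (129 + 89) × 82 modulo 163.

109

129 + 89 = 218 ≡ 55 (mod 163)
55 × 82 = 4510 ≡ 109 (mod 163)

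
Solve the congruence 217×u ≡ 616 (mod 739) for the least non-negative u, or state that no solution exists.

718

gcd(217, 739) = 1, so a unique solution mod 739 exists.
217⁻¹ ≡ 613 (mod 739).
u ≡ 613×616 ≡ 718 (mod 739).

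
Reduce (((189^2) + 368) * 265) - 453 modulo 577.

(189)^2 ≡ 524 (mod 577)
524 + 368 = 892 ≡ 315 (mod 577)
315 * 265 = 83475 ≡ 387 (mod 577)
387 - 453 = -66 ≡ 511 (mod 577)

511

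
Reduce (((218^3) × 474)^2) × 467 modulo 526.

88

(218)^3 ≡ 136 (mod 526)
136 × 474 = 64464 ≡ 292 (mod 526)
(292)^2 ≡ 52 (mod 526)
52 × 467 = 24284 ≡ 88 (mod 526)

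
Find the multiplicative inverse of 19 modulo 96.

91

96 = 5×19 + 1
19 = 19×1 + 0
gcd(19, 96) = 1, so the inverse exists.
Bézout: 1 = 1×96 − 5×19.
So 19⁻¹ ≡ −5 ≡ 91 (mod 96).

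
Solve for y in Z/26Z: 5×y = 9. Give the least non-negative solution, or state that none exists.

gcd(5, 26) = 1, so a unique solution mod 26 exists.
5⁻¹ ≡ 21 (mod 26).
y ≡ 21×9 ≡ 7 (mod 26).

7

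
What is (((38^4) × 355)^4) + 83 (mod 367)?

115

(38)^4 ≡ 209 (mod 367)
209 × 355 = 74195 ≡ 61 (mod 367)
(61)^4 ≡ 32 (mod 367)
32 + 83 = 115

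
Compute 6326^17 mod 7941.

Using repeated squaring:
17 in binary is 10001, i.e. 17 = 16 + 1.
6326^1 ≡ 6326 (mod 7941)
6326^2 ≡ 6326^2 = 40018276 ≡ 3577 (mod 7941)
6326^4 ≡ 3577^2 = 12794929 ≡ 1978 (mod 7941)
6326^8 ≡ 1978^2 = 3912484 ≡ 5512 (mod 7941)
6326^16 ≡ 5512^2 = 30382144 ≡ 7819 (mod 7941)
6326^17 = 6326^16 * 6326^1 ≡ 7819 * 6326 (mod 7941).
7819 * 6326 = 49462994 ≡ 6446 (mod 7941).

6446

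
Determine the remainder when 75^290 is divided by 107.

75^1 ≡ 75 (mod 107)
75^2 ≡ 75^2 = 5625 ≡ 61 (mod 107)
75^4 ≡ 61^2 = 3721 ≡ 83 (mod 107)
75^8 ≡ 83^2 = 6889 ≡ 41 (mod 107)
75^16 ≡ 41^2 = 1681 ≡ 76 (mod 107)
75^32 ≡ 76^2 = 5776 ≡ 105 (mod 107)
75^64 ≡ 105^2 = 11025 ≡ 4 (mod 107)
75^128 ≡ 4^2 = 16 (mod 107)
75^256 ≡ 16^2 = 256 ≡ 42 (mod 107)
75^290 = 75^256 * 75^32 * 75^2 ≡ 42 * 105 * 61 (mod 107).
Accumulate the product:
42 * 105 = 4410 ≡ 23
23 * 61 = 1403 ≡ 12

12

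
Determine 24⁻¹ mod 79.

56

79 = 3·24 + 7
24 = 3·7 + 3
7 = 2·3 + 1
3 = 3·1 + 0
gcd(24, 79) = 1, so the inverse exists.
Bézout: 1 = 7·79 − 23·24.
So 24⁻¹ ≡ −23 ≡ 56 (mod 79).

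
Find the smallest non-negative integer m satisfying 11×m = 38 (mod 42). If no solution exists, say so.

gcd(11, 42) = 1, so a unique solution mod 42 exists.
11⁻¹ ≡ 23 (mod 42).
m ≡ 23×38 ≡ 34 (mod 42).

34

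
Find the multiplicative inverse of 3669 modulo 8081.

8081 = 2*3669 + 743
3669 = 4*743 + 697
743 = 1*697 + 46
697 = 15*46 + 7
46 = 6*7 + 4
7 = 1*4 + 3
4 = 1*3 + 1
3 = 3*1 + 0
gcd(3669, 8081) = 1, so the inverse exists.
Back-substitute for 1:
1 = 1*4 − 1*3
  = −1*7 + 2*4
  = 2*46 − 13*7
  = −13*697 + 197*46
  = 197*743 − 210*697
  = −210*3669 + 1037*743
  = 1037*8081 − 2284*3669
So 3669⁻¹ ≡ −2284 ≡ 5797 (mod 8081).

5797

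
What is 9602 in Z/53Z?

9602 = 181·53 + 9, so 9602 ≡ 9 (mod 53).

9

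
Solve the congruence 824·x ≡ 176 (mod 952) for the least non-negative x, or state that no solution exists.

gcd(824, 952) = 8, and 8 | 176, so solutions exist.
Divide through by 8: 103·x mod 119 = 22.
103⁻¹ ≡ 52 (mod 119).
x ≡ 52·22 ≡ 73 (mod 119).
The smallest non-negative solution is x = 73.

73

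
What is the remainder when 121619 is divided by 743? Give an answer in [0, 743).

121619 = 163×743 + 510, so 121619 ≡ 510 (mod 743).

510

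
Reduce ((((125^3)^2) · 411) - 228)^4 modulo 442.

(125)^3 ≡ 369 (mod 442)
(369)^2 ≡ 25 (mod 442)
25 · 411 = 10275 ≡ 109 (mod 442)
109 - 228 = -119 ≡ 323 (mod 442)
(323)^4 ≡ 289 (mod 442)

289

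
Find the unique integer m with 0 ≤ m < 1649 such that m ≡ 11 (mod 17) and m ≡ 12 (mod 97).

17⁻¹ mod 97: 17*40 ≡ 1 (mod 97), so 17⁻¹ ≡ 40.
m = 11 + 17*((12 − 11)*40 mod 97) = 11 + 17*40 = 691.

691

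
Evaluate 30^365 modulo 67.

365 in binary is 101101101, i.e. 365 = 256 + 64 + 32 + 8 + 4 + 1.
30^1 ≡ 30 (mod 67)
30^2 ≡ 30^2 = 900 ≡ 29 (mod 67)
30^4 ≡ 29^2 = 841 ≡ 37 (mod 67)
30^8 ≡ 37^2 = 1369 ≡ 29 (mod 67)
30^16 ≡ 29^2 = 841 ≡ 37 (mod 67)
30^32 ≡ 37^2 = 1369 ≡ 29 (mod 67)
30^64 ≡ 29^2 = 841 ≡ 37 (mod 67)
30^128 ≡ 37^2 = 1369 ≡ 29 (mod 67)
30^256 ≡ 29^2 = 841 ≡ 37 (mod 67)
30^365 = 30^256 × 30^64 × 30^32 × 30^8 × 30^4 × 30^1 ≡ 37 × 37 × 29 × 29 × 37 × 30 (mod 67).
Accumulate the product:
37 × 37 = 1369 ≡ 29
29 × 29 = 841 ≡ 37
37 × 29 = 1073 ≡ 1
1 × 37 = 37
37 × 30 = 1110 ≡ 38

38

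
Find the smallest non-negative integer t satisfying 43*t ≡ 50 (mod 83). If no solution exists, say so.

61

gcd(43, 83) = 1, so a unique solution mod 83 exists.
43⁻¹ ≡ 56 (mod 83).
t ≡ 56*50 ≡ 61 (mod 83).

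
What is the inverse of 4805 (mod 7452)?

701

7452 = 1×4805 + 2647
4805 = 1×2647 + 2158
2647 = 1×2158 + 489
2158 = 4×489 + 202
489 = 2×202 + 85
202 = 2×85 + 32
85 = 2×32 + 21
32 = 1×21 + 11
21 = 1×11 + 10
11 = 1×10 + 1
10 = 10×1 + 0
gcd(4805, 7452) = 1, so the inverse exists.
Bézout: 1 = −452×7452 + 701×4805.
So 4805⁻¹ ≡ 701 (mod 7452).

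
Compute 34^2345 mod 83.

32

2345 in binary is 100100101001, i.e. 2345 = 2048 + 256 + 32 + 8 + 1.
34^1 ≡ 34 (mod 83)
34^2 ≡ 34^2 = 1156 ≡ 77 (mod 83)
34^4 ≡ 77^2 = 5929 ≡ 36 (mod 83)
34^8 ≡ 36^2 = 1296 ≡ 51 (mod 83)
34^16 ≡ 51^2 = 2601 ≡ 28 (mod 83)
34^32 ≡ 28^2 = 784 ≡ 37 (mod 83)
34^64 ≡ 37^2 = 1369 ≡ 41 (mod 83)
34^128 ≡ 41^2 = 1681 ≡ 21 (mod 83)
34^256 ≡ 21^2 = 441 ≡ 26 (mod 83)
34^512 ≡ 26^2 = 676 ≡ 12 (mod 83)
34^1024 ≡ 12^2 = 144 ≡ 61 (mod 83)
34^2048 ≡ 61^2 = 3721 ≡ 69 (mod 83)
34^2345 = 34^2048 * 34^256 * 34^32 * 34^8 * 34^1 ≡ 69 * 26 * 37 * 51 * 34 (mod 83).
Accumulate the product:
69 * 26 = 1794 ≡ 51
51 * 37 = 1887 ≡ 61
61 * 51 = 3111 ≡ 40
40 * 34 = 1360 ≡ 32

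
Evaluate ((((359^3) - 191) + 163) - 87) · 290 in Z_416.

392

(359)^3 ≡ 343 (mod 416)
343 - 191 = 152
152 + 163 = 315
315 - 87 = 228
228 · 290 = 66120 ≡ 392 (mod 416)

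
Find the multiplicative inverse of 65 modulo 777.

263

Run the extended Euclidean algorithm:
777 = 11×65 + 62
65 = 1×62 + 3
62 = 20×3 + 2
3 = 1×2 + 1
2 = 2×1 + 0
gcd(65, 777) = 1, so the inverse exists.
Back-substitute for 1:
1 = 1×3 − 1×2
  = −1×62 + 21×3
  = 21×65 − 22×62
  = −22×777 + 263×65
So 65⁻¹ ≡ 263 (mod 777).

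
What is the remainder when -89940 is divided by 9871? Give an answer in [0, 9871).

8770

-89940 = -10×9871 + 8770, so -89940 ≡ 8770 (mod 9871).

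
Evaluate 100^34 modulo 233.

Compute successive squares:
100^1 ≡ 100 (mod 233)
100^2 ≡ 100^2 = 10000 ≡ 214 (mod 233)
100^4 ≡ 214^2 = 45796 ≡ 128 (mod 233)
100^8 ≡ 128^2 = 16384 ≡ 74 (mod 233)
100^16 ≡ 74^2 = 5476 ≡ 117 (mod 233)
100^32 ≡ 117^2 = 13689 ≡ 175 (mod 233)
100^34 = 100^32 * 100^2 ≡ 175 * 214 (mod 233).
175 * 214 = 37450 ≡ 170 (mod 233).

170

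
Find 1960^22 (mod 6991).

6604

1960^1 ≡ 1960 (mod 6991)
1960^2 ≡ 1960^2 = 3841600 ≡ 3541 (mod 6991)
1960^4 ≡ 3541^2 = 12538681 ≡ 3818 (mod 6991)
1960^8 ≡ 3818^2 = 14577124 ≡ 889 (mod 6991)
1960^16 ≡ 889^2 = 790321 ≡ 338 (mod 6991)
1960^22 = 1960^16 × 1960^4 × 1960^2 ≡ 338 × 3818 × 3541 (mod 6991).
Accumulate the product:
338 × 3818 = 1290484 ≡ 4140
4140 × 3541 = 14659740 ≡ 6604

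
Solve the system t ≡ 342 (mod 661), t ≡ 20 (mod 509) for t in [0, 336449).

661⁻¹ mod 509: 661*144 ≡ 1 (mod 509), so 661⁻¹ ≡ 144.
t = 342 + 661*((20 − 342)*144 mod 509) = 342 + 661*460 = 304402.

304402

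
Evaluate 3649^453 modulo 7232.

3649^1 ≡ 3649 (mod 7232)
3649^2 ≡ 3649^2 = 13315201 ≡ 1089 (mod 7232)
3649^4 ≡ 1089^2 = 1185921 ≡ 7105 (mod 7232)
3649^8 ≡ 7105^2 = 50481025 ≡ 1665 (mod 7232)
3649^16 ≡ 1665^2 = 2772225 ≡ 2369 (mod 7232)
3649^32 ≡ 2369^2 = 5612161 ≡ 129 (mod 7232)
3649^64 ≡ 129^2 = 16641 ≡ 2177 (mod 7232)
3649^128 ≡ 2177^2 = 4739329 ≡ 2369 (mod 7232)
3649^256 ≡ 2369^2 = 5612161 ≡ 129 (mod 7232)
3649^453 = 3649^256 · 3649^128 · 3649^64 · 3649^4 · 3649^1 ≡ 129 · 2369 · 2177 · 7105 · 3649 (mod 7232).
Accumulate the product:
129 · 2369 = 305601 ≡ 1857
1857 · 2177 = 4042689 ≡ 1
1 · 7105 = 7105
7105 · 3649 = 25926145 ≡ 6657

6657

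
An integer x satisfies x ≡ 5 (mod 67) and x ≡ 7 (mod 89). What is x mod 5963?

67⁻¹ mod 89: 67×4 ≡ 1 (mod 89), so 67⁻¹ ≡ 4.
x = 5 + 67×((7 − 5)×4 mod 89) = 5 + 67×8 = 541.
Check: 541 mod 67 = 5, 541 mod 89 = 7. ✓

541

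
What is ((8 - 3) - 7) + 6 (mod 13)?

4

8 - 3 = 5
5 - 7 = -2 ≡ 11 (mod 13)
11 + 6 = 17 ≡ 4 (mod 13)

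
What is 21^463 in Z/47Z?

2

Compute successive squares:
463 in binary is 111001111, i.e. 463 = 256 + 128 + 64 + 8 + 4 + 2 + 1.
21^1 ≡ 21 (mod 47)
21^2 ≡ 21^2 = 441 ≡ 18 (mod 47)
21^4 ≡ 18^2 = 324 ≡ 42 (mod 47)
21^8 ≡ 42^2 = 1764 ≡ 25 (mod 47)
21^16 ≡ 25^2 = 625 ≡ 14 (mod 47)
21^32 ≡ 14^2 = 196 ≡ 8 (mod 47)
21^64 ≡ 8^2 = 64 ≡ 17 (mod 47)
21^128 ≡ 17^2 = 289 ≡ 7 (mod 47)
21^256 ≡ 7^2 = 49 ≡ 2 (mod 47)
21^463 = 21^256 × 21^128 × 21^64 × 21^8 × 21^4 × 21^2 × 21^1 ≡ 2 × 7 × 17 × 25 × 42 × 18 × 21 (mod 47).
Accumulate the product:
2 × 7 = 14
14 × 17 = 238 ≡ 3
3 × 25 = 75 ≡ 28
28 × 42 = 1176 ≡ 1
1 × 18 = 18
18 × 21 = 378 ≡ 2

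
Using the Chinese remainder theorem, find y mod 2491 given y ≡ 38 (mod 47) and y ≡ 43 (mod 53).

47⁻¹ mod 53: 47*44 ≡ 1 (mod 53), so 47⁻¹ ≡ 44.
y = 38 + 47*((43 − 38)*44 mod 53) = 38 + 47*8 = 414.

414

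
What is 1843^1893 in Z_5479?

By square-and-multiply:
1843^1 ≡ 1843 (mod 5479)
1843^2 ≡ 1843^2 = 3396649 ≡ 5148 (mod 5479)
1843^4 ≡ 5148^2 = 26501904 ≡ 5460 (mod 5479)
1843^8 ≡ 5460^2 = 29811600 ≡ 361 (mod 5479)
1843^16 ≡ 361^2 = 130321 ≡ 4304 (mod 5479)
1843^32 ≡ 4304^2 = 18524416 ≡ 5396 (mod 5479)
1843^64 ≡ 5396^2 = 29116816 ≡ 1410 (mod 5479)
1843^128 ≡ 1410^2 = 1988100 ≡ 4702 (mod 5479)
1843^256 ≡ 4702^2 = 22108804 ≡ 1039 (mod 5479)
1843^512 ≡ 1039^2 = 1079521 ≡ 158 (mod 5479)
1843^1024 ≡ 158^2 = 24964 ≡ 3048 (mod 5479)
1843^1893 = 1843^1024 × 1843^512 × 1843^256 × 1843^64 × 1843^32 × 1843^4 × 1843^1 ≡ 3048 × 158 × 1039 × 1410 × 5396 × 5460 × 1843 (mod 5479).
Accumulate the product:
3048 × 158 = 481584 ≡ 4911
4911 × 1039 = 5102529 ≡ 1580
1580 × 1410 = 2227800 ≡ 3326
3326 × 5396 = 17947096 ≡ 3371
3371 × 5460 = 18405660 ≡ 1699
1699 × 1843 = 3131257 ≡ 2748

2748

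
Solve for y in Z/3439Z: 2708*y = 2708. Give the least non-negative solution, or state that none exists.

1

gcd(2708, 3439) = 1, so a unique solution mod 3439 exists.
2708⁻¹ ≡ 3232 (mod 3439).
y ≡ 3232*2708 ≡ 1 (mod 3439).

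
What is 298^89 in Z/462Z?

298^1 ≡ 298 (mod 462)
298^2 ≡ 298^2 = 88804 ≡ 100 (mod 462)
298^4 ≡ 100^2 = 10000 ≡ 298 (mod 462)
298^8 ≡ 298^2 = 88804 ≡ 100 (mod 462)
298^16 ≡ 100^2 = 10000 ≡ 298 (mod 462)
298^32 ≡ 298^2 = 88804 ≡ 100 (mod 462)
298^64 ≡ 100^2 = 10000 ≡ 298 (mod 462)
298^89 = 298^64 · 298^16 · 298^8 · 298^1 ≡ 298 · 298 · 100 · 298 (mod 462).
Accumulate the product:
298 · 298 = 88804 ≡ 100
100 · 100 = 10000 ≡ 298
298 · 298 = 88804 ≡ 100

100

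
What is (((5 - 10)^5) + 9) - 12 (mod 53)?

52

5 - 10 = -5 ≡ 48 (mod 53)
(48)^5 ≡ 2 (mod 53)
2 + 9 = 11
11 - 12 = -1 ≡ 52 (mod 53)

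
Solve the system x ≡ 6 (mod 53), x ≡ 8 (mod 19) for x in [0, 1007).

53⁻¹ mod 19: 53·14 ≡ 1 (mod 19), so 53⁻¹ ≡ 14.
x = 6 + 53·((8 − 6)·14 mod 19) = 6 + 53·9 = 483.
Check: 483 mod 53 = 6, 483 mod 19 = 8. ✓

483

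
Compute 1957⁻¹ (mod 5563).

By the extended Euclidean algorithm:
5563 = 2×1957 + 1649
1957 = 1×1649 + 308
1649 = 5×308 + 109
308 = 2×109 + 90
109 = 1×90 + 19
90 = 4×19 + 14
19 = 1×14 + 5
14 = 2×5 + 4
5 = 1×4 + 1
4 = 4×1 + 0
gcd(1957, 5563) = 1, so the inverse exists.
Back-substitute for 1:
1 = 1×5 − 1×4
  = −1×14 + 3×5
  = 3×19 − 4×14
  = −4×90 + 19×19
  = 19×109 − 23×90
  = −23×308 + 65×109
  = 65×1649 − 348×308
  = −348×1957 + 413×1649
  = 413×5563 − 1174×1957
So 1957⁻¹ ≡ −1174 ≡ 4389 (mod 5563).

4389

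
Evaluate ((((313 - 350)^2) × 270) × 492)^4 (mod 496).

313 - 350 = -37 ≡ 459 (mod 496)
(459)^2 ≡ 377 (mod 496)
377 × 270 = 101790 ≡ 110 (mod 496)
110 × 492 = 54120 ≡ 56 (mod 496)
(56)^4 ≡ 304 (mod 496)

304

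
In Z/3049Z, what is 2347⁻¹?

291

3049 = 1*2347 + 702
2347 = 3*702 + 241
702 = 2*241 + 220
241 = 1*220 + 21
220 = 10*21 + 10
21 = 2*10 + 1
10 = 10*1 + 0
gcd(2347, 3049) = 1, so the inverse exists.
Bézout: 1 = −224*3049 + 291*2347.
So 2347⁻¹ ≡ 291 (mod 3049).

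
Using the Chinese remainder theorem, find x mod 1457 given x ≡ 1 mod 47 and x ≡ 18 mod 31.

47⁻¹ mod 31: 47*2 ≡ 1 (mod 31), so 47⁻¹ ≡ 2.
x = 1 + 47*((18 − 1)*2 mod 31) = 1 + 47*3 = 142.
Check: 142 mod 47 = 1, 142 mod 31 = 18. ✓

142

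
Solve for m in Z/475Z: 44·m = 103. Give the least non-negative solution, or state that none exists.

337

gcd(44, 475) = 1, so a unique solution mod 475 exists.
44⁻¹ ≡ 54 (mod 475).
m ≡ 54·103 ≡ 337 (mod 475).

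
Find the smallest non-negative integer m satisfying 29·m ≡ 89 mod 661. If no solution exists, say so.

gcd(29, 661) = 1, so a unique solution mod 661 exists.
29⁻¹ ≡ 114 (mod 661).
m ≡ 114·89 ≡ 231 (mod 661).

231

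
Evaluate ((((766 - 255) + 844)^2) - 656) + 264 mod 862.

435

766 - 255 = 511
511 + 844 = 1355 ≡ 493 (mod 862)
(493)^2 ≡ 827 (mod 862)
827 - 656 = 171
171 + 264 = 435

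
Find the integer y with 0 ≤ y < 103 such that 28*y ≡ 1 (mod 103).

103 = 3*28 + 19
28 = 1*19 + 9
19 = 2*9 + 1
9 = 9*1 + 0
gcd(28, 103) = 1, so the inverse exists.
Bézout: 1 = 3*103 − 11*28.
So 28⁻¹ ≡ −11 ≡ 92 (mod 103).

92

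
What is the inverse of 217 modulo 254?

Run the extended Euclidean algorithm:
254 = 1*217 + 37
217 = 5*37 + 32
37 = 1*32 + 5
32 = 6*5 + 2
5 = 2*2 + 1
2 = 2*1 + 0
gcd(217, 254) = 1, so the inverse exists.
Bézout: 1 = 88*254 − 103*217.
So 217⁻¹ ≡ −103 ≡ 151 (mod 254).

151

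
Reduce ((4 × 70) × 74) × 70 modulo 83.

4 × 70 = 280 ≡ 31 (mod 83)
31 × 74 = 2294 ≡ 53 (mod 83)
53 × 70 = 3710 ≡ 58 (mod 83)

58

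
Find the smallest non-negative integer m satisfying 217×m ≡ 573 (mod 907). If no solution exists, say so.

gcd(217, 907) = 1, so a unique solution mod 907 exists.
217⁻¹ ≡ 372 (mod 907).
m ≡ 372×573 ≡ 11 (mod 907).

11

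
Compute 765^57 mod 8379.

Using repeated squaring:
57 in binary is 111001, i.e. 57 = 32 + 16 + 8 + 1.
765^1 ≡ 765 (mod 8379)
765^2 ≡ 765^2 = 585225 ≡ 7074 (mod 8379)
765^4 ≡ 7074^2 = 50041476 ≡ 2088 (mod 8379)
765^8 ≡ 2088^2 = 4359744 ≡ 2664 (mod 8379)
765^16 ≡ 2664^2 = 7096896 ≡ 8262 (mod 8379)
765^32 ≡ 8262^2 = 68260644 ≡ 5310 (mod 8379)
765^57 = 765^32 * 765^16 * 765^8 * 765^1 ≡ 5310 * 8262 * 2664 * 765 (mod 8379).
Accumulate the product:
5310 * 8262 = 43871220 ≡ 7155
7155 * 2664 = 19060920 ≡ 7074
7074 * 765 = 5411610 ≡ 7155

7155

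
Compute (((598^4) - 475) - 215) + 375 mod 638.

29

(598)^4 ≡ 344 (mod 638)
344 - 475 = -131 ≡ 507 (mod 638)
507 - 215 = 292
292 + 375 = 667 ≡ 29 (mod 638)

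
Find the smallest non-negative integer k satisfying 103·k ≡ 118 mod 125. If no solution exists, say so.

6

gcd(103, 125) = 1, so a unique solution mod 125 exists.
103⁻¹ ≡ 17 (mod 125).
k ≡ 17·118 ≡ 6 (mod 125).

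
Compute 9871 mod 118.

9871 = 83×118 + 77, so 9871 ≡ 77 (mod 118).

77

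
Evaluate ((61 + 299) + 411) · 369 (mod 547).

59

61 + 299 = 360
360 + 411 = 771 ≡ 224 (mod 547)
224 · 369 = 82656 ≡ 59 (mod 547)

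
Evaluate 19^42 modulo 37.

11

42 in binary is 101010, i.e. 42 = 32 + 8 + 2.
19^1 ≡ 19 (mod 37)
19^2 ≡ 19^2 = 361 ≡ 28 (mod 37)
19^4 ≡ 28^2 = 784 ≡ 7 (mod 37)
19^8 ≡ 7^2 = 49 ≡ 12 (mod 37)
19^16 ≡ 12^2 = 144 ≡ 33 (mod 37)
19^32 ≡ 33^2 = 1089 ≡ 16 (mod 37)
19^42 = 19^32 · 19^8 · 19^2 ≡ 16 · 12 · 28 (mod 37).
Accumulate the product:
16 · 12 = 192 ≡ 7
7 · 28 = 196 ≡ 11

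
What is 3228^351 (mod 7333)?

4006

351 in binary is 101011111, i.e. 351 = 256 + 64 + 16 + 8 + 4 + 2 + 1.
3228^1 ≡ 3228 (mod 7333)
3228^2 ≡ 3228^2 = 10419984 ≡ 7124 (mod 7333)
3228^4 ≡ 7124^2 = 50751376 ≡ 7016 (mod 7333)
3228^8 ≡ 7016^2 = 49224256 ≡ 5160 (mod 7333)
3228^16 ≡ 5160^2 = 26625600 ≡ 6810 (mod 7333)
3228^32 ≡ 6810^2 = 46376100 ≡ 2208 (mod 7333)
3228^64 ≡ 2208^2 = 4875264 ≡ 6152 (mod 7333)
3228^128 ≡ 6152^2 = 37847104 ≡ 1491 (mod 7333)
3228^256 ≡ 1491^2 = 2223081 ≡ 1182 (mod 7333)
3228^351 = 3228^256 · 3228^64 · 3228^16 · 3228^8 · 3228^4 · 3228^2 · 3228^1 ≡ 1182 · 6152 · 6810 · 5160 · 7016 · 7124 · 3228 (mod 7333).
Accumulate the product:
1182 · 6152 = 7271664 ≡ 4661
4661 · 6810 = 31741410 ≡ 4186
4186 · 5160 = 21599760 ≡ 4075
4075 · 7016 = 28590200 ≡ 6166
6166 · 7124 = 43926584 ≡ 1914
1914 · 3228 = 6178392 ≡ 4006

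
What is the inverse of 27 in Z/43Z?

8

Run the extended Euclidean algorithm:
43 = 1*27 + 16
27 = 1*16 + 11
16 = 1*11 + 5
11 = 2*5 + 1
5 = 5*1 + 0
gcd(27, 43) = 1, so the inverse exists.
Bézout: 1 = −5*43 + 8*27.
So 27⁻¹ ≡ 8 (mod 43).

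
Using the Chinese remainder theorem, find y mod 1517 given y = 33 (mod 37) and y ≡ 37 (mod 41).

37⁻¹ mod 41: 37*10 ≡ 1 (mod 41), so 37⁻¹ ≡ 10.
y = 33 + 37*((37 − 33)*10 mod 41) = 33 + 37*40 = 1513.
Check: 1513 mod 37 = 33, 1513 mod 41 = 37. ✓

1513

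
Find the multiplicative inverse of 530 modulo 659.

424

Run the extended Euclidean algorithm:
659 = 1·530 + 129
530 = 4·129 + 14
129 = 9·14 + 3
14 = 4·3 + 2
3 = 1·2 + 1
2 = 2·1 + 0
gcd(530, 659) = 1, so the inverse exists.
Back-substitute for 1:
1 = 1·3 − 1·2
  = −1·14 + 5·3
  = 5·129 − 46·14
  = −46·530 + 189·129
  = 189·659 − 235·530
So 530⁻¹ ≡ −235 ≡ 424 (mod 659).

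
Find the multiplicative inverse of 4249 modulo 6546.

721

Apply the Euclidean algorithm and back-substitute:
6546 = 1×4249 + 2297
4249 = 1×2297 + 1952
2297 = 1×1952 + 345
1952 = 5×345 + 227
345 = 1×227 + 118
227 = 1×118 + 109
118 = 1×109 + 9
109 = 12×9 + 1
9 = 9×1 + 0
gcd(4249, 6546) = 1, so the inverse exists.
Back-substitute for 1:
1 = 1×109 − 12×9
  = −12×118 + 13×109
  = 13×227 − 25×118
  = −25×345 + 38×227
  = 38×1952 − 215×345
  = −215×2297 + 253×1952
  = 253×4249 − 468×2297
  = −468×6546 + 721×4249
So 4249⁻¹ ≡ 721 (mod 6546).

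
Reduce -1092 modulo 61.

-1092 = -18·61 + 6, so -1092 ≡ 6 (mod 61).

6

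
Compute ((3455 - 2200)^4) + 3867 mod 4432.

1660

3455 - 2200 = 1255
(1255)^4 ≡ 2225 (mod 4432)
2225 + 3867 = 6092 ≡ 1660 (mod 4432)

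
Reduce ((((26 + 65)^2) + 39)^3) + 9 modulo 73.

26 + 65 = 91 ≡ 18 (mod 73)
(18)^2 ≡ 32 (mod 73)
32 + 39 = 71
(71)^3 ≡ 65 (mod 73)
65 + 9 = 74 ≡ 1 (mod 73)

1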